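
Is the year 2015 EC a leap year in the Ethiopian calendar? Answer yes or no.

2015 mod 4 = 3; in the Ethiopian calendar a year is leap when year mod 4 = 3, so it is a leap year.

yes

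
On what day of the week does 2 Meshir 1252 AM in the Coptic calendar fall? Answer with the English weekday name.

Equivalently 7 February 1536 Gregorian, JDN 2282109.
2282109 ≡ 4 (mod 7); counting from Monday = 0 gives Friday.

Friday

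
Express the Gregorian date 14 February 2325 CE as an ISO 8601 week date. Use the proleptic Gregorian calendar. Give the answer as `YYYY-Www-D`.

The weekday is Saturday (ISO weekday 6).
That Saturday belongs to ISO week 7 of ISO year 2325.

2325-W07-6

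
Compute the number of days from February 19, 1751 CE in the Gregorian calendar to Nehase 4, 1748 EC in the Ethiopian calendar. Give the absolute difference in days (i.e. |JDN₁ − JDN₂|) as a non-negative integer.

First date → JDN 2360649; second date → JDN 2362646.
The interval is |2360649 − 2362646| = 1997 days.

1997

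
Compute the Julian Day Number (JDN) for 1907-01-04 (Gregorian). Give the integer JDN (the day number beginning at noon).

JDN 2400001 is 17 November 1858 CE (Gregorian), MJD 0; the target day is +17579 days from there, so JDN = 2417580.

2417580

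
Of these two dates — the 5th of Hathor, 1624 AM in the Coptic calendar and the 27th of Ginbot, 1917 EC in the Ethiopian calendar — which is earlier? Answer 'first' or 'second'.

The two dates have Julian Day Numbers 2417895 and 2424306 respectively.
Since 2417895 < 2424306, the first date comes first.

first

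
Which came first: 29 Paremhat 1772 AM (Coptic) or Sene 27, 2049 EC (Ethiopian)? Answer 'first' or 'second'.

first

Converting both to JDN: 2472096 vs 2472549; the smaller is the first.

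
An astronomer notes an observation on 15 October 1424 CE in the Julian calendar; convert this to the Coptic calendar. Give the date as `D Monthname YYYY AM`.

Both dates share Julian Day Number 2241462; in the Coptic calendar that is 18 Paopi 1141 AM.

18 Paopi 1141 AM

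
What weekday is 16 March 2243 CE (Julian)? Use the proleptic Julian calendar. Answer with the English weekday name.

Friday

Equivalently 31 March 2243 Gregorian, JDN 2540388.
Since JDN mod 7 = 4 (0 = Monday), the day is Friday.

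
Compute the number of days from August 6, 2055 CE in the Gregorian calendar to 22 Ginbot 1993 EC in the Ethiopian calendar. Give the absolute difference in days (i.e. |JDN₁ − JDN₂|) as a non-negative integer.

First date → JDN 2471851; second date → JDN 2452060.
The interval is |2471851 − 2452060| = 19791 days.

19791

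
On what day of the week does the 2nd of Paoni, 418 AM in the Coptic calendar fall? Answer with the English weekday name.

Equivalently 31 May 702 Gregorian, JDN 1977610.
1977610 ≡ 5 (mod 7); counting from Monday = 0 gives Saturday.

Saturday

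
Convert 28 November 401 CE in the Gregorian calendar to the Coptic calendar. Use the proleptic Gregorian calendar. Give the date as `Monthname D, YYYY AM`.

Both dates share Julian Day Number 1867854; in the Coptic calendar that is 1 Koiak 118 AM.

Koiak 1, 118 AM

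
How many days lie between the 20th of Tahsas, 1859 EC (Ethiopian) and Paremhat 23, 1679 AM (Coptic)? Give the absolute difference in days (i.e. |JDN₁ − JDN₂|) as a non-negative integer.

35157

JDN of the first date = 2402964.
JDN of the second date = 2438121.
|2438121 − 2402964| = 35157.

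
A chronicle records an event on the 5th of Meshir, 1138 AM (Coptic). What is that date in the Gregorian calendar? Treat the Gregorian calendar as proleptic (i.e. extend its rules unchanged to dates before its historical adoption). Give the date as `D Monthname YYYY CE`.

Julian Day Number of the source date = 2240473.
Converting JDN 2240473 to the Gregorian calendar gives 8 February 1422 CE.

8 February 1422 CE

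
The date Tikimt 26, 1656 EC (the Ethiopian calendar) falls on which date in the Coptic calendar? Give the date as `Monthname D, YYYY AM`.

Both dates share Julian Day Number 2328765; in the Coptic calendar that is 26 Paopi 1380 AM.

Paopi 26, 1380 AM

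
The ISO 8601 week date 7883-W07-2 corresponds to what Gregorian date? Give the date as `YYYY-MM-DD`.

ISO week 1 of 7883 is the week containing the first Thursday of 7883.
Week 7, day 2 (Tuesday) lands on 7883-02-13.

7883-02-13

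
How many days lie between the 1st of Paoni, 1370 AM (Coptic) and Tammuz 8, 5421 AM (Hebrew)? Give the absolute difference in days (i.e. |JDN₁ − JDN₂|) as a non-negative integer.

2587

JDN of the first date = 2325327.
JDN of the second date = 2327914.
|2327914 − 2325327| = 2587.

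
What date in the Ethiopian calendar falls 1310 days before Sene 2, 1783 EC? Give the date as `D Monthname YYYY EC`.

27 Tikimt 1780 EC

Counting 1310 days back from JDN 2375367 reaches JDN 2374057, which is 27 Tikimt 1780 EC.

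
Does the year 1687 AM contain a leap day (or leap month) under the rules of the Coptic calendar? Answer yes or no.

yes

1687 mod 4 = 3; in the Coptic calendar a year is leap when year mod 4 = 3, so it is a leap year.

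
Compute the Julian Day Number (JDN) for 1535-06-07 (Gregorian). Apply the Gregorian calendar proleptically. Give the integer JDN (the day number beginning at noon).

JDN 2299161 is 15 October 1582 CE (Gregorian); the target day is −17297 days from there, so JDN = 2281864.

2281864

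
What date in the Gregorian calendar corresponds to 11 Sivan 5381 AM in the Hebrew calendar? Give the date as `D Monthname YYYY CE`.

Both dates share Julian Day Number 2313269; in the Gregorian calendar that is 31 May 1621 CE.

31 May 1621 CE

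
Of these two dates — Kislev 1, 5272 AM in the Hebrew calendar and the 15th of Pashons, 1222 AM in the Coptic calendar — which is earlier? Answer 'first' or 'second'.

second

The two dates have Julian Day Numbers 2273275 and 2271254 respectively.
Since 2271254 < 2273275, the second date comes first.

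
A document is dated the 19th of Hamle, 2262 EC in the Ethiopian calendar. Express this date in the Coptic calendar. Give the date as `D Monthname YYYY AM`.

Julian Day Number of the source date = 2550369.
Converting JDN 2550369 to the Coptic calendar gives 19 Epip 1986 AM.

19 Epip 1986 AM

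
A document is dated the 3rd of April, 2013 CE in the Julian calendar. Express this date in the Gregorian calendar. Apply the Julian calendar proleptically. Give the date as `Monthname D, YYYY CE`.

At this point the Julian calendar is 13 days behind the Gregorian.
3 April 2013 Julian + 13 days → 16 April 2013 Gregorian.

April 16, 2013 CE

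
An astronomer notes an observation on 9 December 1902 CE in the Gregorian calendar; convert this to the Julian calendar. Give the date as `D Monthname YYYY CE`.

26 November 1902 CE

For dates in this range the Gregorian date is 13 days ahead of the Julian.
9 December 1902 Gregorian − 13 days → 26 November 1902 Julian.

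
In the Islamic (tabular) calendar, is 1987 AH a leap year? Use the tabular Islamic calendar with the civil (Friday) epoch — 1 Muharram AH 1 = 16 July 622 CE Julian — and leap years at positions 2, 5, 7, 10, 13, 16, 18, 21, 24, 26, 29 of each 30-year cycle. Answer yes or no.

yes

Year 1987 AH is year 7 of its 30-year cycle; leap positions are 2, 5, 7, 10, 13, 16, 18, 21, 24, 26, 29, so it is a leap year (355 days).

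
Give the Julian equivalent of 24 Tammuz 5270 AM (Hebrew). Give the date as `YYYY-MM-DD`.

Both dates share Julian Day Number 2272768; in the Julian calendar that is 2 July 1510 CE.

1510-07-02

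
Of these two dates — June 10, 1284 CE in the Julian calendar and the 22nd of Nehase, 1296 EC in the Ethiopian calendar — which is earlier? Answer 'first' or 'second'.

first

First date → JDN 2190200; second date → JDN 2197571.
JDN 2190200 < JDN 2197571, so the first date is earlier.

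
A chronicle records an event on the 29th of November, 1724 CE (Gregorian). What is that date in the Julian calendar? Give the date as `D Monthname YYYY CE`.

18 November 1724 CE

At this point the Julian calendar is 11 days behind the Gregorian.
29 November 1724 Gregorian − 11 days → 18 November 1724 Julian.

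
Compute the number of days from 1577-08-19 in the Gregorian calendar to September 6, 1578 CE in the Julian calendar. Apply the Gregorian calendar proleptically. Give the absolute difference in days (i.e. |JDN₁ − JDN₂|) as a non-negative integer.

393

JDN of the first date = 2297278.
JDN of the second date = 2297671.
|2297671 − 2297278| = 393.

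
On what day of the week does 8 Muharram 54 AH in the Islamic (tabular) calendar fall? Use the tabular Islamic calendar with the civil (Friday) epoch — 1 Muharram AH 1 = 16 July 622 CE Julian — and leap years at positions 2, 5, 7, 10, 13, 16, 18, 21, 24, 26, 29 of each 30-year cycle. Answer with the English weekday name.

Equivalently 26 December 673 Gregorian, JDN 1967228.
1967228 ≡ 4 (mod 7); counting from Monday = 0 gives Friday.

Friday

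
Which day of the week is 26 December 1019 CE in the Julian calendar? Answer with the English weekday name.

Saturday

This is JDN 2093607 (1 January 1020 Gregorian).
Since JDN mod 7 = 5 (0 = Monday), the day is Saturday.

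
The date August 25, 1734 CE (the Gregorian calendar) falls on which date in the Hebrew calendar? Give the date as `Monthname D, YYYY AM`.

Av 26, 5494 AM

Both dates share Julian Day Number 2354627; in the Hebrew calendar that is 26 Av 5494 AM.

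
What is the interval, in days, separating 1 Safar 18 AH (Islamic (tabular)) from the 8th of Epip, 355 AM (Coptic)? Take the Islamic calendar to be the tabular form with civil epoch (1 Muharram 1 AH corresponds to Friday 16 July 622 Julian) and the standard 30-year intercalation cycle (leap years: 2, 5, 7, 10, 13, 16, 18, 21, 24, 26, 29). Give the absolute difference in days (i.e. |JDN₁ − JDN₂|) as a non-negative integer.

141

First date → JDN 1954494; second date → JDN 1954635.
The interval is |1954494 − 1954635| = 141 days.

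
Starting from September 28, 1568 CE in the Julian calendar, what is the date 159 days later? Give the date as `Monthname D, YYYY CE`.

March 6, 1569 CE

JDN of September 28, 1568 CE = 2294041.
2294041 + 159 = 2294200.
JDN 2294200 in the Julian calendar is March 6, 1569 CE.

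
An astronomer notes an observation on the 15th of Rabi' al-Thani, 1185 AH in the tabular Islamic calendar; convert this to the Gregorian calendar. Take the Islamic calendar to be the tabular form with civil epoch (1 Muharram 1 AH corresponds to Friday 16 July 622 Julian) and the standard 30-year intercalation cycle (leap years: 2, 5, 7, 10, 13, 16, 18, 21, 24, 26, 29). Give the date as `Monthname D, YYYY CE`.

July 28, 1771 CE

Both dates share Julian Day Number 2368113; in the Gregorian calendar that is 28 July 1771 CE.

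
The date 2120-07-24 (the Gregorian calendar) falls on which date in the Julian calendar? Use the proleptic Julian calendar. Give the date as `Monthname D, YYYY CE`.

July 10, 2120 CE

The Julian–Gregorian offset here is 14 days (Julian trailing).
24 July 2120 Gregorian − 14 days → 10 July 2120 Julian.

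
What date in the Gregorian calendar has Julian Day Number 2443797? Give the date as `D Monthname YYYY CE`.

JDN 2451545 is 1 Jan 2000; 2443797 is −7748 days from there.

15 October 1978 CE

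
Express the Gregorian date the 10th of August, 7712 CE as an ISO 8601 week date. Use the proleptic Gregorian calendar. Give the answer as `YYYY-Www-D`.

The weekday is Wednesday (ISO weekday 3).
That Wednesday belongs to ISO week 32 of ISO year 7712.

7712-W32-3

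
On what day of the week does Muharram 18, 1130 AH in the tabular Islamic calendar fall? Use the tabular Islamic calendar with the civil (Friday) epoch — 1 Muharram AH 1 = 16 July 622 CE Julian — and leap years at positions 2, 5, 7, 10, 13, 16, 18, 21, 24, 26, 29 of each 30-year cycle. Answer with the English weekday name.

In the Gregorian calendar this is 22 December 1717 (JDN 2348537).
Since JDN mod 7 = 2 (0 = Monday), the day is Wednesday.

Wednesday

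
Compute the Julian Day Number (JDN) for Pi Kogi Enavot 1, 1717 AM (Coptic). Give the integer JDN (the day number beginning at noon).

Equivalently 6 September 2001 (Gregorian).
JDN 2451545 is 1 January 2000 CE (Gregorian); the target day is +614 days from there, so JDN = 2452159.

2452159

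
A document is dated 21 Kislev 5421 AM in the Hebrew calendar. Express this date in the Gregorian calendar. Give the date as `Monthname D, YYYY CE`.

Both dates share Julian Day Number 2327691; in the Gregorian calendar that is 24 November 1660 CE.

November 24, 1660 CE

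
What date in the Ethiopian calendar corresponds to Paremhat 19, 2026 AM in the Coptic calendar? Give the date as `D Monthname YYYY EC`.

Both dates share Julian Day Number 2564859; in the Ethiopian calendar that is 19 Megabit 2302 EC.

19 Megabit 2302 EC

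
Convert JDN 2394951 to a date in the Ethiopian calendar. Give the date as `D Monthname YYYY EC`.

12 Tir 1837 EC

JDN 2394951 is 19 January 1845 in the Gregorian calendar.
In the Ethiopian calendar that day is 12 Tir 1837 EC.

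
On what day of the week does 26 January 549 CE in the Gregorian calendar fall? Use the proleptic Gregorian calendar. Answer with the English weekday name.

1921604 ≡ 6 (mod 7); counting from Monday = 0 gives Sunday.

Sunday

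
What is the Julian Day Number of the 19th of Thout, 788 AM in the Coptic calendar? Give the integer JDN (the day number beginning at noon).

2112500

Equivalently 23 September 1071 (proleptic Gregorian).
JDN 2400001 is 17 November 1858 CE (Gregorian), MJD 0; the target day is −287501 days from there, so JDN = 2112500.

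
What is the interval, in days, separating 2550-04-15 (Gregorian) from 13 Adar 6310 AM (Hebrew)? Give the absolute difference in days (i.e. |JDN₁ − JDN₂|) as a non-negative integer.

JDN of the first date = 2652533.
JDN of the second date = 2652491.
|2652491 − 2652533| = 42.

42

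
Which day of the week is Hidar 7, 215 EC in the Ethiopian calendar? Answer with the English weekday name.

This is JDN 1802450 (3 November 222 Gregorian).
1802450 ≡ 6 (mod 7); counting from Monday = 0 gives Sunday.

Sunday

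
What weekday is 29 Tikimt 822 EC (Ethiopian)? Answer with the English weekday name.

Equivalently 30 October 829 Gregorian, JDN 2024149.
2024149 ≡ 1 (mod 7); counting from Monday = 0 gives Tuesday.

Tuesday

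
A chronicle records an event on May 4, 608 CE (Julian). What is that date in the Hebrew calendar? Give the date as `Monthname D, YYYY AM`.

The source date corresponds to 7 May 608 in the proleptic Gregorian calendar (JDN 1943254).
That day falls on 13 Iyar 4368 AM in the Hebrew calendar.

Iyar 13, 4368 AM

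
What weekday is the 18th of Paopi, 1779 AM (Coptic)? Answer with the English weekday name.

Saturday

This is JDN 2474491 (28 October 2062 Gregorian).
2474491 ≡ 5 (mod 7); counting from Monday = 0 gives Saturday.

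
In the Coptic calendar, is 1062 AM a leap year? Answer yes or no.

1062 mod 4 = 2; in the Coptic calendar a year is leap when year mod 4 = 3, so it is a common year.

no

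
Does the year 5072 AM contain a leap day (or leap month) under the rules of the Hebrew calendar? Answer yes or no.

no

Hebrew year 5072 is year 18 of its 19-year Metonic cycle; leap years are at positions 3, 6, 8, 11, 14, 17, 19, so it is a common year (12 months).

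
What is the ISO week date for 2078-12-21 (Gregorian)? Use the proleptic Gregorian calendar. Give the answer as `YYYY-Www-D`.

The weekday is Wednesday (ISO weekday 3).
That Wednesday belongs to ISO week 51 of ISO year 2078.

2078-W51-3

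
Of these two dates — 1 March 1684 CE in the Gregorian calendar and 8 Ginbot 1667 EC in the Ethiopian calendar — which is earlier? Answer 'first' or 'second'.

second

First date → JDN 2336189; second date → JDN 2332974.
JDN 2332974 < JDN 2336189, so the second date is earlier.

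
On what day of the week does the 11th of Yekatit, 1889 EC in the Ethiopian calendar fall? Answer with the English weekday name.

In the Gregorian calendar this is 17 February 1897 (JDN 2413973).
Since JDN mod 7 = 2 (0 = Monday), the day is Wednesday.

Wednesday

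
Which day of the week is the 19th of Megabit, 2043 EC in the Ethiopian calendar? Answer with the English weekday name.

This is JDN 2470259 (28 March 2051 Gregorian).
2470259 ≡ 1 (mod 7); counting from Monday = 0 gives Tuesday.

Tuesday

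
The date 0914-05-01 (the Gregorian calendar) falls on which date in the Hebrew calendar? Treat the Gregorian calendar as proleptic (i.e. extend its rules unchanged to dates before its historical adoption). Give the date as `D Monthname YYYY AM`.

27 Nisan 4674 AM

Julian Day Number of the source date = 2055012.
Converting JDN 2055012 to the Hebrew calendar gives 27 Nisan 4674 AM.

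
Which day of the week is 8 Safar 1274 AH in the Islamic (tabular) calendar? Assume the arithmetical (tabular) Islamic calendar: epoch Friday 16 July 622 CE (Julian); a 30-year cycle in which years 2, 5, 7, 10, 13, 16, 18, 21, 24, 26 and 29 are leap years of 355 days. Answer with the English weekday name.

Equivalently 28 September 1857 Gregorian, JDN 2399586.
Since JDN mod 7 = 0 (0 = Monday), the day is Monday.

Monday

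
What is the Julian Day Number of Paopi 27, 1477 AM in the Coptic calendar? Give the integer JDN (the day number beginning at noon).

In the Gregorian calendar the same day is 4 November 1760.
JDN 2400001 is 17 November 1858 CE (Gregorian), MJD 0; the target day is −35806 days from there, so JDN = 2364195.

2364195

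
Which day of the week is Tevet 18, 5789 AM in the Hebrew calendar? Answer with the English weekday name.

Friday

This is JDN 2462142 (5 January 2029 Gregorian).
2462142 ≡ 4 (mod 7); counting from Monday = 0 gives Friday.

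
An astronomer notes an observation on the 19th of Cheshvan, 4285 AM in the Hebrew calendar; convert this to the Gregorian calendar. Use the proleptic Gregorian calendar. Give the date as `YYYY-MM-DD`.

0524-11-03

Both dates share Julian Day Number 1912754; in the Gregorian calendar that is 3 November 524 CE.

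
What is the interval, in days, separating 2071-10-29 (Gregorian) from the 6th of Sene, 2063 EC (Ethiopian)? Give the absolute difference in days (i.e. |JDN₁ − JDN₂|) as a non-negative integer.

138

JDN of the first date = 2477779.
JDN of the second date = 2477641.
|2477641 − 2477779| = 138.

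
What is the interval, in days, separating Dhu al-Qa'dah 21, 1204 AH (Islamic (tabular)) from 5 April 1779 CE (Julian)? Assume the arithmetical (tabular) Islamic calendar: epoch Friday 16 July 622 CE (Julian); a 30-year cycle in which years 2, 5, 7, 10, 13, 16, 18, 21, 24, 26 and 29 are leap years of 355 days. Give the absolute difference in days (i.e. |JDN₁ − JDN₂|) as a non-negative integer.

First date → JDN 2375058; second date → JDN 2370932.
The interval is |2375058 − 2370932| = 4126 days.

4126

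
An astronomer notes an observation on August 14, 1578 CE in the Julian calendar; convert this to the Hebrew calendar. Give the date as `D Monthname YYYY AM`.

11 Elul 5338 AM

Julian Day Number of the source date = 2297648.
Converting JDN 2297648 to the Hebrew calendar gives 11 Elul 5338 AM.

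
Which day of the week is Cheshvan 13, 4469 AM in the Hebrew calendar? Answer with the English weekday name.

Thursday

Equivalently 5 November 708 Gregorian, JDN 1979960.
1979960 ≡ 3 (mod 7); counting from Monday = 0 gives Thursday.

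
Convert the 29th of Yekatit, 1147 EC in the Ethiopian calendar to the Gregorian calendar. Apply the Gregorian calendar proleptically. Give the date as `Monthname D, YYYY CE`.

March 2, 1155 CE

Both dates share Julian Day Number 2142975; in the Gregorian calendar that is 2 March 1155 CE.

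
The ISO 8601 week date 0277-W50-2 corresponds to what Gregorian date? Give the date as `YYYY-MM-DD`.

0277-12-11

ISO week 1 of 277 is the week containing the first Thursday of 277.
Week 50, day 2 (Tuesday) lands on 0277-12-11.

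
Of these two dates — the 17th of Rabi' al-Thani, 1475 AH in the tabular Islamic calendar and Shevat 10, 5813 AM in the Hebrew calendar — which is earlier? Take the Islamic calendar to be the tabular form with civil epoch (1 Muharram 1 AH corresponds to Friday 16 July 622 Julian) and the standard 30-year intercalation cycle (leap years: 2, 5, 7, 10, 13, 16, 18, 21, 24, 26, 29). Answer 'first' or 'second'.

The two dates have Julian Day Numbers 2470881 and 2470932 respectively.
Since 2470881 < 2470932, the first date comes first.

first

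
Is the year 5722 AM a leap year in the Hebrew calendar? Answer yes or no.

yes

Hebrew year 5722 is year 3 of its 19-year Metonic cycle; leap years are at positions 3, 6, 8, 11, 14, 17, 19, so it is a leap year (13 months).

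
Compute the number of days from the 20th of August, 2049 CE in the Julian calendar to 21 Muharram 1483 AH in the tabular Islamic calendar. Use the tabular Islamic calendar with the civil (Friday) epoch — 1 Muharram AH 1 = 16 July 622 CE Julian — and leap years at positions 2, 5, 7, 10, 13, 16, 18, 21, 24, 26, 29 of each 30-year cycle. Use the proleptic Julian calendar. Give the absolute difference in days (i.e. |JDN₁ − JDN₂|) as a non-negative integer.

First date → JDN 2469687; second date → JDN 2473631.
The interval is |2469687 − 2473631| = 3944 days.

3944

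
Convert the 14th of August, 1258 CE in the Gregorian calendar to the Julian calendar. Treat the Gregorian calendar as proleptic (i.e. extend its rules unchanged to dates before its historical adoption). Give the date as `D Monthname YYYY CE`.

7 August 1258 CE

For dates in this range the Gregorian date is 7 days ahead of the Julian.
14 August 1258 Gregorian − 7 days → 7 August 1258 Julian.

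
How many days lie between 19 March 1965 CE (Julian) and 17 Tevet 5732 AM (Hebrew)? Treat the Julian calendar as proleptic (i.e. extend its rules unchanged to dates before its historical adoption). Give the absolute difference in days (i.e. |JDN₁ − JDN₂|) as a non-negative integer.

2469

JDN of the first date = 2438852.
JDN of the second date = 2441321.
|2441321 − 2438852| = 2469.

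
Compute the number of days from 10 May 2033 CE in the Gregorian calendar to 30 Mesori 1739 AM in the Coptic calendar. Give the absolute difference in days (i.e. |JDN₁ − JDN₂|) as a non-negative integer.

First date → JDN 2463728; second date → JDN 2460193.
The interval is |2463728 − 2460193| = 3535 days.

3535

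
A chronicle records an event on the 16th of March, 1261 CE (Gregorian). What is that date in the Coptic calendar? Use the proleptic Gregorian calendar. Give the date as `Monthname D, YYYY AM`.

Paremhat 13, 977 AM

Julian Day Number of the source date = 2181706.
Converting JDN 2181706 to the Coptic calendar gives 13 Paremhat 977 AM.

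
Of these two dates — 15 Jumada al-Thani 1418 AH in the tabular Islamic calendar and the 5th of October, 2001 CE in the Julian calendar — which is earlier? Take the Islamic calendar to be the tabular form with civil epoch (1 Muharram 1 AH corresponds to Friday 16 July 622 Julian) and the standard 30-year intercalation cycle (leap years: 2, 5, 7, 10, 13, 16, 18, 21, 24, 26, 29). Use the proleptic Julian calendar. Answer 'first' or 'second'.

Converting both to JDN: 2450740 vs 2452201; the smaller is the first.

first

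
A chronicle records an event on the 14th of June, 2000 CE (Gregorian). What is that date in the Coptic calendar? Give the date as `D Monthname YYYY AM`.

Both dates share Julian Day Number 2451710; in the Coptic calendar that is 7 Paoni 1716 AM.

7 Paoni 1716 AM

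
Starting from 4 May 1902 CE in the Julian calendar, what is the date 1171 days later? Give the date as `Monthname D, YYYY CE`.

Counting 1171 days forward from JDN 2415887 reaches JDN 2417058, which is July 18, 1905 CE.

July 18, 1905 CE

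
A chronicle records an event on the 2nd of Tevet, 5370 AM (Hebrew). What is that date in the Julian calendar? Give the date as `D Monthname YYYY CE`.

18 December 1609 CE

The source date corresponds to 28 December 1609 in the Gregorian calendar (JDN 2309097).
That day falls on 18 December 1609 CE in the Julian calendar.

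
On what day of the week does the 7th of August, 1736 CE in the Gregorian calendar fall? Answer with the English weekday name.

Tuesday

Since JDN mod 7 = 1 (0 = Monday), the day is Tuesday.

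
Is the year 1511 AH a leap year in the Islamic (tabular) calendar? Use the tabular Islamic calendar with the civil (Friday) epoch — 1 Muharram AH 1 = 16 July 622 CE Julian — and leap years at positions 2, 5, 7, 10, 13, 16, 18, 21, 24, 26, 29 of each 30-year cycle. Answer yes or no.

no

Year 1511 AH is year 11 of its 30-year cycle; leap positions are 2, 5, 7, 10, 13, 16, 18, 21, 24, 26, 29, so it is a common year (354 days).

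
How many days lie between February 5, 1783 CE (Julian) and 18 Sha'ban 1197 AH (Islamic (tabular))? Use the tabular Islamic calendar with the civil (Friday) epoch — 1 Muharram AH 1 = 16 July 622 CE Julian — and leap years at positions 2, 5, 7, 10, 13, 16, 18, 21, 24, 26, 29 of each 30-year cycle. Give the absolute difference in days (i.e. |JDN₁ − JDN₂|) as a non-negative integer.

JDN of the first date = 2372334.
JDN of the second date = 2372487.
|2372487 − 2372334| = 153.

153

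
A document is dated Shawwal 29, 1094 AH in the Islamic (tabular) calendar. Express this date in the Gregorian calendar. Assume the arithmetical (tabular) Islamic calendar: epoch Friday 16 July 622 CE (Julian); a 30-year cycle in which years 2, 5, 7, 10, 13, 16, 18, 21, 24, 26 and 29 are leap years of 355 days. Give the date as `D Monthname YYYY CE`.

Julian Day Number of the source date = 2336057.
Converting JDN 2336057 to the Gregorian calendar gives 21 October 1683 CE.

21 October 1683 CE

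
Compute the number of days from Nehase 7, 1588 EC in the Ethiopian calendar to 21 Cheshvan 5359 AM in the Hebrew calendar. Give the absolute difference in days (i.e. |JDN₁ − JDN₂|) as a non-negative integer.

832

JDN of the first date = 2304209.
JDN of the second date = 2305041.
|2305041 − 2304209| = 832.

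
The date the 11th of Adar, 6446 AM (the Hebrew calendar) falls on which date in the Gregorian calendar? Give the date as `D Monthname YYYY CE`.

27 February 2686 CE

Julian Day Number of the source date = 2702159.
Converting JDN 2702159 to the Gregorian calendar gives 27 February 2686 CE.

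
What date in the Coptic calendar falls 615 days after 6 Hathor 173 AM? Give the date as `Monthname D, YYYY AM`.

Epip 16, 174 AM

The starting date is JDN 1887918; 1887918 + 615 = 1888533.
JDN 1888533 corresponds to Epip 16, 174 AM.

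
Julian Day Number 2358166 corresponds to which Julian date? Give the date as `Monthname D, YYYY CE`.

JDN 2358166 is 3 May 1744 in the Gregorian calendar.
In the Julian calendar that day is April 22, 1744 CE.

April 22, 1744 CE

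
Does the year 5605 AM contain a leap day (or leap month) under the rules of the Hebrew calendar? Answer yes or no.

yes

Hebrew year 5605 is year 19 of its 19-year Metonic cycle; leap years are at positions 3, 6, 8, 11, 14, 17, 19, so it is a leap year (13 months).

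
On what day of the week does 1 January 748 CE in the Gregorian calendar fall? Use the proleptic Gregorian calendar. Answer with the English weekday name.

Thursday

Since JDN mod 7 = 3 (0 = Monday), the day is Thursday.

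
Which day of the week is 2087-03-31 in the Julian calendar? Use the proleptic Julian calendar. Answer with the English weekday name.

This is JDN 2483424 (13 April 2087 Gregorian).
Since JDN mod 7 = 6 (0 = Monday), the day is Sunday.

Sunday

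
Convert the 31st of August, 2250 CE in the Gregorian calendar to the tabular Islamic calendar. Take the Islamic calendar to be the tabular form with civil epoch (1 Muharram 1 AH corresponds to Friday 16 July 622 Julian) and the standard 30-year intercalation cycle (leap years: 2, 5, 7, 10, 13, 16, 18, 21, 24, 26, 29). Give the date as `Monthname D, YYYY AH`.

Safar 2, 1679 AH

Both dates share Julian Day Number 2543098; in the tabular Islamic calendar that is 2 Safar 1679 AH.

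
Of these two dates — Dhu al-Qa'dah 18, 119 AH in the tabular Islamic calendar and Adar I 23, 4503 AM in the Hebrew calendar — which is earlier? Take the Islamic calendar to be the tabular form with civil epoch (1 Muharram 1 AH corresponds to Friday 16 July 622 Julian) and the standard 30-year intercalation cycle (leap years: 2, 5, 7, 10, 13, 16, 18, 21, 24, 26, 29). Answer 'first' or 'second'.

First date → JDN 1990567; second date → JDN 1992491.
JDN 1990567 < JDN 1992491, so the first date is earlier.

first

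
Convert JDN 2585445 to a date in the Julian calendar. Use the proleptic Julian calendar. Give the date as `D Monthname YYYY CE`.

25 July 2366 CE

The Gregorian equivalent of JDN 2585445 is 10 August 2366.
In the Julian calendar that day is 25 July 2366 CE.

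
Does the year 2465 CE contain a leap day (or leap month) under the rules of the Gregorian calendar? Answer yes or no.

no

2465 is not divisible by 4, so it is a common year.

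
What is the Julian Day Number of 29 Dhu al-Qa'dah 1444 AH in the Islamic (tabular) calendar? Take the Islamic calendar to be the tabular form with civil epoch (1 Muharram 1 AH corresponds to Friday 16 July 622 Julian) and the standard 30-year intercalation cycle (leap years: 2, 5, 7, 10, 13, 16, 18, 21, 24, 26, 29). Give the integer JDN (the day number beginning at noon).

2460114

Equivalently 18 June 2023 (Gregorian).
JDN 2400001 is 17 November 1858 CE (Gregorian), MJD 0; the target day is +60113 days from there, so JDN = 2460114.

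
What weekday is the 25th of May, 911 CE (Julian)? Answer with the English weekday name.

In the proleptic Gregorian calendar this is 30 May 911 (JDN 2053945).
2053945 ≡ 5 (mod 7); counting from Monday = 0 gives Saturday.

Saturday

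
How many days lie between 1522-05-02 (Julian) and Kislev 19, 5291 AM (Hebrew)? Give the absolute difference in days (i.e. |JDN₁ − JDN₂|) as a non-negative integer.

3143

JDN of the first date = 2277090.
JDN of the second date = 2280233.
|2280233 − 2277090| = 3143.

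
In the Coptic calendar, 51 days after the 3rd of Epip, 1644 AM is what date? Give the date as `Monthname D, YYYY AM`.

Counting 51 days forward from JDN 2425438 reaches JDN 2425489, which is Mesori 24, 1644 AM.

Mesori 24, 1644 AM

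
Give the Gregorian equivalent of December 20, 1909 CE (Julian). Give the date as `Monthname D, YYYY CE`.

At this point the Julian calendar is 13 days behind the Gregorian.
20 December 1909 Julian + 13 days → 2 January 1910 Gregorian.

January 2, 1910 CE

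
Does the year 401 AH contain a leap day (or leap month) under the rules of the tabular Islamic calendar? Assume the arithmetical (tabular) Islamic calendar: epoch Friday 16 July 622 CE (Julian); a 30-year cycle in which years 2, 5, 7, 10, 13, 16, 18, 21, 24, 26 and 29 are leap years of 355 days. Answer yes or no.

no

Year 401 AH is year 11 of its 30-year cycle; leap positions are 2, 5, 7, 10, 13, 16, 18, 21, 24, 26, 29, so it is a common year (354 days).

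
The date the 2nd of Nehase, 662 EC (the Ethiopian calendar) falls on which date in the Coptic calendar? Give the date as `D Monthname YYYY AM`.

2 Mesori 386 AM

Julian Day Number of the source date = 1965982.
Converting JDN 1965982 to the Coptic calendar gives 2 Mesori 386 AM.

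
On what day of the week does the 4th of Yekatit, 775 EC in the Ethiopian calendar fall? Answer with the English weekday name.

In the proleptic Gregorian calendar this is 2 February 783 (JDN 2007077).
2007077 ≡ 2 (mod 7); counting from Monday = 0 gives Wednesday.

Wednesday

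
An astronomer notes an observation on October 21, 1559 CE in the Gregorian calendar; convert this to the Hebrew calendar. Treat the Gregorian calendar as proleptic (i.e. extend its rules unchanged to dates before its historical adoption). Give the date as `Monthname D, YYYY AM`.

Both dates share Julian Day Number 2290766; in the Hebrew calendar that is 10 Cheshvan 5320 AM.

Cheshvan 10, 5320 AM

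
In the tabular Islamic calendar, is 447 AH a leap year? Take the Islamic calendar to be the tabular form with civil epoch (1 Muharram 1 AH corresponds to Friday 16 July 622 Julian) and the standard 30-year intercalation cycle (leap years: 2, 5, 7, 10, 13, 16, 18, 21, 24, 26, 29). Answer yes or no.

Year 447 AH is year 27 of its 30-year cycle; leap positions are 2, 5, 7, 10, 13, 16, 18, 21, 24, 26, 29, so it is a common year (354 days).

no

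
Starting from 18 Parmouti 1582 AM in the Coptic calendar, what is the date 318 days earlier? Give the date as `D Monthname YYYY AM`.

The starting date is JDN 2402717; 2402717 − 318 = 2402399.
JDN 2402399 corresponds to 5 Paoni 1581 AM.

5 Paoni 1581 AM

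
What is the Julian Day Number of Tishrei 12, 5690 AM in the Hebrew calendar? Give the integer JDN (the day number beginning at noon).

2425901

Equivalently 16 October 1929 (Gregorian).
JDN 2451545 is 1 January 2000 CE (Gregorian); the target day is −25644 days from there, so JDN = 2425901.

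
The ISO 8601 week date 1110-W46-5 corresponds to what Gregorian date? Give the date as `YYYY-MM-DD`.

ISO week 1 of 1110 is the week containing the first Thursday of 1110.
Week 46, day 5 (Friday) lands on 1110-11-18.

1110-11-18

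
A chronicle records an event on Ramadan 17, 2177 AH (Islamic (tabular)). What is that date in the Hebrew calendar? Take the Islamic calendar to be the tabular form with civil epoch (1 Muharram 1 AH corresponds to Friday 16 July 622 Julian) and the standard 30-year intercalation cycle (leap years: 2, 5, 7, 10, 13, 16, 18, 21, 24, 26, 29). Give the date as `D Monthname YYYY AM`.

18 Sivan 6494 AM

The source date corresponds to 11 June 2734 in the Gregorian calendar (JDN 2719794).
That day falls on 18 Sivan 6494 AM in the Hebrew calendar.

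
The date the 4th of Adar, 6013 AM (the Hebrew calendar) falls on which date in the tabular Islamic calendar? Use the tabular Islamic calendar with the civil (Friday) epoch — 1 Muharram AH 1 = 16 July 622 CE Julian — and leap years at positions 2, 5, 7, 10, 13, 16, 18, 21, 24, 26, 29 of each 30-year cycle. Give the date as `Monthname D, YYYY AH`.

The source date corresponds to 5 March 2253 in the Gregorian calendar (JDN 2544015).
That day falls on 4 Ramadan 1681 AH in the tabular Islamic calendar.

Ramadan 4, 1681 AH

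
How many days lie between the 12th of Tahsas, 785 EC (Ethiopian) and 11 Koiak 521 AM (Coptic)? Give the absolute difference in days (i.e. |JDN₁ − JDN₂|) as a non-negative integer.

JDN of the first date = 2010678.
JDN of the second date = 2015060.
|2015060 − 2010678| = 4382.

4382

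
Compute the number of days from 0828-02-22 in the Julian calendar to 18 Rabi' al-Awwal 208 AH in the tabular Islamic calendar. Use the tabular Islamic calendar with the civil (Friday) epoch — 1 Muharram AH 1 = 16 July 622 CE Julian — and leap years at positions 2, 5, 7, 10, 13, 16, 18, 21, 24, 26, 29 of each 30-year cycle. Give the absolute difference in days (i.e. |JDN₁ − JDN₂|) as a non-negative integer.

First date → JDN 2023537; second date → JDN 2021870.
The interval is |2023537 − 2021870| = 1667 days.

1667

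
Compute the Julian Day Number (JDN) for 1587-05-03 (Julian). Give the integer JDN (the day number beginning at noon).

Equivalently 13 May 1587 (Gregorian).
JDN 2400001 is 17 November 1858 CE (Gregorian), MJD 0; the target day is −99169 days from there, so JDN = 2300832.

2300832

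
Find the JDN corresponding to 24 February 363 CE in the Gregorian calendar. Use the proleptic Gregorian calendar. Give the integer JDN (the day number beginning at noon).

JDN 2400001 is 17 November 1858 CE (Gregorian), MJD 0; the target day is −546304 days from there, so JDN = 1853697.

1853697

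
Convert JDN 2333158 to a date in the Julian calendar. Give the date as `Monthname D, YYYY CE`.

November 3, 1675 CE

JDN 2333158 is 13 November 1675 in the Gregorian calendar.
In the Julian calendar that day is November 3, 1675 CE.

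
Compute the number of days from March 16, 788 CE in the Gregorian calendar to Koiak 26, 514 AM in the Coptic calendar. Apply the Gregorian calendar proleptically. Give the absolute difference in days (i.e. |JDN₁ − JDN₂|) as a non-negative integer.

JDN of the first date = 2008946.
JDN of the second date = 2012518.
|2012518 − 2008946| = 3572.

3572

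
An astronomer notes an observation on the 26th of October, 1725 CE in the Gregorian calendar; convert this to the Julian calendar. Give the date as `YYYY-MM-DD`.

1725-10-15

At this point the Julian calendar is 11 days behind the Gregorian.
26 October 1725 Gregorian − 11 days → 15 October 1725 Julian.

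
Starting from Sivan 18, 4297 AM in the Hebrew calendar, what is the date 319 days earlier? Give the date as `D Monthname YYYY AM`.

Counting 319 days back from JDN 1917360 reaches JDN 1917041, which is 24 Av 4296 AM.

24 Av 4296 AM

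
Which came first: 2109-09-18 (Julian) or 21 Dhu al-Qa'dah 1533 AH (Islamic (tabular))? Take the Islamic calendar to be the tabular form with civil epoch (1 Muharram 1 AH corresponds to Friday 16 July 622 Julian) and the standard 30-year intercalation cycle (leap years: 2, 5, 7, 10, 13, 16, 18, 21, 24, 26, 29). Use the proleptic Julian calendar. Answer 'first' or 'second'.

first

The two dates have Julian Day Numbers 2491631 and 2491645 respectively.
Since 2491631 < 2491645, the first date comes first.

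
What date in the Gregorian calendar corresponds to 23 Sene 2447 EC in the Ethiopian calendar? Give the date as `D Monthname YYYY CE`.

Julian Day Number of the source date = 2617914.
Converting JDN 2617914 to the Gregorian calendar gives 3 July 2455 CE.

3 July 2455 CE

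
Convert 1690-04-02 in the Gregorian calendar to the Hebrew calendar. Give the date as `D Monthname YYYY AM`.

23 Nisan 5450 AM

Julian Day Number of the source date = 2338412.
Converting JDN 2338412 to the Hebrew calendar gives 23 Nisan 5450 AM.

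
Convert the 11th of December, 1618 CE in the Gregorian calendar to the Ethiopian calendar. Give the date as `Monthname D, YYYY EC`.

Both dates share Julian Day Number 2312367; in the Ethiopian calendar that is 5 Tahsas 1611 EC.

Tahsas 5, 1611 EC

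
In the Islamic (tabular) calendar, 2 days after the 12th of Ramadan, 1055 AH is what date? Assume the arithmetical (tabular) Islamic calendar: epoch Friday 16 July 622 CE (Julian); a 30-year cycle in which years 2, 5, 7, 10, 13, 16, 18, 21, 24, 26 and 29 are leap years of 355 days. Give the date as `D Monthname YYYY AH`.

Counting 2 days forward from JDN 2322189 reaches JDN 2322191, which is 14 Ramadan 1055 AH.

14 Ramadan 1055 AH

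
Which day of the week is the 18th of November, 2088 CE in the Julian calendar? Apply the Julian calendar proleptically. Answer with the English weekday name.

In the Gregorian calendar this is 1 December 2088 (JDN 2484022).
2484022 ≡ 2 (mod 7); counting from Monday = 0 gives Wednesday.

Wednesday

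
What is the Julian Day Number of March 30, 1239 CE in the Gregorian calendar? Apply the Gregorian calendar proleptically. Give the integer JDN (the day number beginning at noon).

2173684

JDN 2299161 is 15 October 1582 CE (Gregorian); the target day is −125477 days from there, so JDN = 2173684.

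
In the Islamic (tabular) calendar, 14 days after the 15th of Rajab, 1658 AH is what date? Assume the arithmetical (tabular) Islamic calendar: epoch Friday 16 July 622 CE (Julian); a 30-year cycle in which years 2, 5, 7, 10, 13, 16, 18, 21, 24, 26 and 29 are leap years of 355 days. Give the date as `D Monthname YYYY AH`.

29 Rajab 1658 AH

The starting date is JDN 2535817; 2535817 + 14 = 2535831.
JDN 2535831 corresponds to 29 Rajab 1658 AH.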